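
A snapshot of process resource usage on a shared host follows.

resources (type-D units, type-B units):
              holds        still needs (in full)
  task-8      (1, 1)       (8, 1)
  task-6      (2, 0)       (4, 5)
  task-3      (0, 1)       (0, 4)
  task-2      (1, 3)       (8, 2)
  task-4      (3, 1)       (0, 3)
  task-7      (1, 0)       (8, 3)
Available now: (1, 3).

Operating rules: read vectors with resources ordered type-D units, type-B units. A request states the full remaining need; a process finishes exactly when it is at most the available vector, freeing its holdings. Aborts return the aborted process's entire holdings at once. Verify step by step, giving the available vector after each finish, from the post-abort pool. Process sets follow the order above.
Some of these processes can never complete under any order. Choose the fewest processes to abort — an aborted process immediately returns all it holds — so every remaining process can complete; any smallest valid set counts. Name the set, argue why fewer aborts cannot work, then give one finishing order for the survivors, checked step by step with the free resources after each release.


The answer: abort task-2 and task-7.
Key observation: task-8 had no path to completion before; after the abort of task-2 and task-7 ((2, 3) returned), step 4 is where it fits.
No one abort is enough; case by case: task-8 alone leaves task-2 blocked (short on type-D units); task-6 alone leaves task-8 blocked (short on type-D units); task-3 alone leaves task-8 blocked (short on type-D units); task-2 alone leaves task-8 blocked (short on type-D units); task-4 alone leaves task-8 blocked (short on type-D units); task-7 alone leaves task-8 blocked (short on type-D units).
The survivors complete as task-4, task-3, task-6, task-8. Verifying each step (starting from the post-abort pool):
  pool = (3, 6)
  run task-4 (needs (0, 3), free (3, 6)); after release of (3, 1) the pool is (6, 7)
  run task-3 (needs (0, 4), free (6, 7)); after release of (0, 1) the pool is (6, 8)
  run task-6 (needs (4, 5), free (6, 8)); after release of (2, 0) the pool is (8, 8)
  run task-8 (needs (8, 1), free (8, 8)); after release of (1, 1) the pool is (9, 9)


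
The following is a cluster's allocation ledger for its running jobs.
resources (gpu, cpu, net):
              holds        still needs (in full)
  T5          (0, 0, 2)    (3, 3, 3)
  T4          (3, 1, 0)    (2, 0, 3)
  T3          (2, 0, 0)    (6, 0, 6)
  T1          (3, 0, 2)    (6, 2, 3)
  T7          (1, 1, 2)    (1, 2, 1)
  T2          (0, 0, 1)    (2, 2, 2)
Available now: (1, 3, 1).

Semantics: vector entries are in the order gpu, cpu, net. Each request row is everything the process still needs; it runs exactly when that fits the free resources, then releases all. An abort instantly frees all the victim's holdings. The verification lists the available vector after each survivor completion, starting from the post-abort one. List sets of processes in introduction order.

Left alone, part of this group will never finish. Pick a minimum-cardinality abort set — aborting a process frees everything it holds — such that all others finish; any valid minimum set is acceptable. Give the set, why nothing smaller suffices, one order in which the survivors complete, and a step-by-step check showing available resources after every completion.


Abort T1.
Key observation: the returned (3, 0, 2) from T1 is what brings T3 — unrunnable before, under any order — into play at step 5.
No smaller set exists: with zero aborts the deadlock remains.
Survivors finish in the order: T7, T5, T2, T4, T3. Check, step by step (pool after the aborts first):
  pool = (4, 3, 3)
  run T7 (needs (1, 2, 1), free (4, 3, 3)); after release of (1, 1, 2) the pool is (5, 4, 5)
  run T5 (needs (3, 3, 3), free (5, 4, 5)); after release of (0, 0, 2) the pool is (5, 4, 7)
  run T2 (needs (2, 2, 2), free (5, 4, 7)); after release of (0, 0, 1) the pool is (5, 4, 8)
  run T4 (needs (2, 0, 3), free (5, 4, 8)); after release of (3, 1, 0) the pool is (8, 5, 8)
  run T3 (needs (6, 0, 6), free (8, 5, 8)); after release of (2, 0, 0) the pool is (10, 5, 8)


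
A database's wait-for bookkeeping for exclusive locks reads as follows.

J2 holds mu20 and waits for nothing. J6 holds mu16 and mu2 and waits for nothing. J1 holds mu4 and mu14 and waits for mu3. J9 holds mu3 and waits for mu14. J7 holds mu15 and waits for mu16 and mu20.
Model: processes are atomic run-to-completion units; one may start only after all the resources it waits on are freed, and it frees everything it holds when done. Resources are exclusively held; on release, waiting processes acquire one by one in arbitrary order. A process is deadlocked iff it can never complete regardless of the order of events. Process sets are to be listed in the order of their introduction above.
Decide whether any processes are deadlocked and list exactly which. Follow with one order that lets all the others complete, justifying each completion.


The deadlocked set is J1 and J9.
Key observation: the wait chain closes on itself along J1 -> J9 -> J1; no other process is dragged down with it.
A valid finishing order for the others: J6, J2, J7.
Step-by-step check:
  J6 waits on nothing -> runs at once and releases mu16 and mu2
  J2 waits on nothing -> runs at once and releases mu20
  J7: everything it awaited (mu16 and mu20) is free; runs, freeing mu15


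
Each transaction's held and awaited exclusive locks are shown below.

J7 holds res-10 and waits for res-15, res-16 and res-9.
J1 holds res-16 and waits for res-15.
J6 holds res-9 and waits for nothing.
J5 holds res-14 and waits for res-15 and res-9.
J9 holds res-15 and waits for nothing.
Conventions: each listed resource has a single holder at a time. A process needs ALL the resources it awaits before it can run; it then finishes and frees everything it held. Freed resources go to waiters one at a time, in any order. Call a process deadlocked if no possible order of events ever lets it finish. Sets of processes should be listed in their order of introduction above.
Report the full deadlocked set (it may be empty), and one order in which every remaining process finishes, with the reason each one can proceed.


Nothing here is deadlocked.
Key observation: the wait relation is loop-free; peeling off processes with no waits unwinds the whole state.
The rest can finish in the order J9, J6, J1, J5, J7.
Verifying each step:
  J9 waits on nothing -> runs at once and releases res-15
  J6 waits on nothing -> runs at once and releases res-9
  run J1 (all its waits — res-15 — are resolved); releases res-16
  run J5 (all its waits — res-15 and res-9 — are resolved); releases res-14
  run J7 (all its waits — res-15, res-16 and res-9 — are resolved); releases res-10


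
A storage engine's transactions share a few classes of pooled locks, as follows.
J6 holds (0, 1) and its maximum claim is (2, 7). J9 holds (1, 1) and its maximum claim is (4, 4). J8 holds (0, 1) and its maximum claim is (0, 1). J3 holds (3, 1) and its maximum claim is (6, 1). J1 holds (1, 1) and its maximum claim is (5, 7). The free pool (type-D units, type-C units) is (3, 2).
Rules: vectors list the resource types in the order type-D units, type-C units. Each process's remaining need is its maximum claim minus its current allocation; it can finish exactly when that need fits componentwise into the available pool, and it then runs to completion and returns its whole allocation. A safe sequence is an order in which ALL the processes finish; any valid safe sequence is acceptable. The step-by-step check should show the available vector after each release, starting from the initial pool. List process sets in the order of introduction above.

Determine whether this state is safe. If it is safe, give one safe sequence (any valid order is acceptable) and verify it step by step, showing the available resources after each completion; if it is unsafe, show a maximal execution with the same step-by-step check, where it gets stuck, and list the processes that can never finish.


UNSAFE — no complete ordering exists.
Key observation: even finishing J3, J8, J9 leaves just (7, 5) free — too little type-C units for any of the remaining processes.
A maximal execution: J3, J8, J9 — then nothing else fits. Step-by-step check:
  pool = (3, 2)
  J3: need (3, 0) fits (3, 2); releases (3, 1), pool now (6, 3)
  J8: need (0, 0) fits (6, 3); releases (0, 1), pool now (6, 4)
  J9: need (3, 3) fits (6, 4); releases (1, 1), pool now (7, 5)
  blocked: J6 wants (2, 6), pool (7, 5) — not enough type-C units
  blocked: J1 wants (4, 6), pool (7, 5) — not enough type-C units
Never able to finish: J6 and J1.


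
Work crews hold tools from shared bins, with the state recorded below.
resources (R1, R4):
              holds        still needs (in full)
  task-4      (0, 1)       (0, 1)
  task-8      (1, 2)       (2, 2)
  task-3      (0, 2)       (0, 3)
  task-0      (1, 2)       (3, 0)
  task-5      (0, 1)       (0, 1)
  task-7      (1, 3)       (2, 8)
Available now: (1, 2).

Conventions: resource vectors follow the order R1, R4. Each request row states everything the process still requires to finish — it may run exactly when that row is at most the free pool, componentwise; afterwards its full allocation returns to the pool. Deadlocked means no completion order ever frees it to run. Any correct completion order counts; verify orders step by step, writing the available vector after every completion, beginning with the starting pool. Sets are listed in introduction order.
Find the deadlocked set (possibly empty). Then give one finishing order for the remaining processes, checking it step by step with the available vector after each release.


Deadlocked: task-8, task-0 and task-7.
Key observation: after task-4, task-3, task-5 complete, (1, 6) is the best the pool ever gets, yet each leftover process wants more R1.
One completion order for the rest: task-4, task-3, task-5. Step-by-step check:
  pool = (1, 2)
  run task-4 (needs (0, 1), free (1, 2)); after release of (0, 1) the pool is (1, 3)
  run task-3 (needs (0, 3), free (1, 3)); after release of (0, 2) the pool is (1, 5)
  run task-5 (needs (0, 1), free (1, 5)); after release of (0, 1) the pool is (1, 6)
The blocked processes can never fit:
  blocked: task-8 wants (2, 2), pool (1, 6) — not enough R1
  blocked: task-0 wants (3, 0), pool (1, 6) — not enough R1
  blocked: task-7 wants (2, 8), pool (1, 6) — not enough R1 and R4


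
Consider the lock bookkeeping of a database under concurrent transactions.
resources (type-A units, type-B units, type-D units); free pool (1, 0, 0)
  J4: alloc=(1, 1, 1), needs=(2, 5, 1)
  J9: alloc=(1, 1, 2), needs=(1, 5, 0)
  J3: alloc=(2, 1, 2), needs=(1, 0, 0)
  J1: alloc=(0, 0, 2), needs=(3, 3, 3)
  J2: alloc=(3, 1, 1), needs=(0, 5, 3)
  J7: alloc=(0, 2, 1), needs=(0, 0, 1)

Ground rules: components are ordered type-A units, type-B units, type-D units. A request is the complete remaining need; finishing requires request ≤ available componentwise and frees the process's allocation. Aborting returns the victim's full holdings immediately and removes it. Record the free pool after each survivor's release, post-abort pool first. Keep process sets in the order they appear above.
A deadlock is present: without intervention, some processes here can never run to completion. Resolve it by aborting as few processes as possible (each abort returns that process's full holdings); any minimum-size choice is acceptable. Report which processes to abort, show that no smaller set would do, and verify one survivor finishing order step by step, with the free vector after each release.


Minimum abort set: J4 and J9.
Key observation: the deadlocked J2 becomes finishable only because J4 and J9 released (2, 2, 3); it completes at step 4 below.
Why nothing smaller works — every single abort fails: J4 alone leaves J9 blocked (short on type-B units); J9 alone leaves J4 blocked (short on type-B units); J3 alone leaves J4 blocked (short on type-B units); J1 alone leaves J4 blocked (short on type-B units); J2 alone leaves J4 blocked (short on type-B units); J7 alone leaves J4 blocked (short on type-B units).
One survivor order: J7, J3, J1, J2. Verifying each step (post-abort pool first):
  pool = (3, 2, 3)
  J7 needs (0, 0, 1) <= (3, 2, 3) -> finishes; pool += (0, 2, 1) = (3, 4, 4)
  J3 needs (1, 0, 0) <= (3, 4, 4) -> finishes; pool += (2, 1, 2) = (5, 5, 6)
  J1 needs (3, 3, 3) <= (5, 5, 6) -> finishes; pool += (0, 0, 2) = (5, 5, 8)
  J2 needs (0, 5, 3) <= (5, 5, 8) -> finishes; pool += (3, 1, 1) = (8, 6, 9)


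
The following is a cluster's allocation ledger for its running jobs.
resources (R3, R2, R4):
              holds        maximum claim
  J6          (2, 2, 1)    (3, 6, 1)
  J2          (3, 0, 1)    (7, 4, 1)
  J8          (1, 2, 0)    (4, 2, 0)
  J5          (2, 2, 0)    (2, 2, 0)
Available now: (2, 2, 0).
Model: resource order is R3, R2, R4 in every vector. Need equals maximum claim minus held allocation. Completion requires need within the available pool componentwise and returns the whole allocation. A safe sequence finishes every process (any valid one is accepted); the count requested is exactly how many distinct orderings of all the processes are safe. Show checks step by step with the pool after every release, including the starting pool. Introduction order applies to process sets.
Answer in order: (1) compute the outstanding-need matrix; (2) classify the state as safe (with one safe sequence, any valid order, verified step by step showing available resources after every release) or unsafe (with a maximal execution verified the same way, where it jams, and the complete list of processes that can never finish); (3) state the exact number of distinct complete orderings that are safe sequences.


(1) Need matrix, components ordered R3, R2, R4:
  J6: (1, 4, 0)
  J2: (4, 4, 0)
  J8: (3, 0, 0)
  J5: (0, 0, 0)
(2) SAFE, for example via the order J5, J2, J6, J8.
Key observation: the first exact fit in this order is J2 — it needs (4, 4, 0) with (4, 4, 0) free, meeting a requested resource to the last unit.
Walking it through:
  pool = (2, 2, 0)
  J5: need (0, 0, 0) fits (2, 2, 0); releases (2, 2, 0), pool now (4, 4, 0)
  J2: need (4, 4, 0) fits (4, 4, 0); releases (3, 0, 1), pool now (7, 4, 1)
  J6: need (1, 4, 0) fits (7, 4, 1); releases (2, 2, 1), pool now (9, 6, 2)
  J8: need (3, 0, 0) fits (9, 6, 2); releases (1, 2, 0), pool now (10, 8, 2)
(3) Precisely 6 of the possible complete orderings are safe sequences.


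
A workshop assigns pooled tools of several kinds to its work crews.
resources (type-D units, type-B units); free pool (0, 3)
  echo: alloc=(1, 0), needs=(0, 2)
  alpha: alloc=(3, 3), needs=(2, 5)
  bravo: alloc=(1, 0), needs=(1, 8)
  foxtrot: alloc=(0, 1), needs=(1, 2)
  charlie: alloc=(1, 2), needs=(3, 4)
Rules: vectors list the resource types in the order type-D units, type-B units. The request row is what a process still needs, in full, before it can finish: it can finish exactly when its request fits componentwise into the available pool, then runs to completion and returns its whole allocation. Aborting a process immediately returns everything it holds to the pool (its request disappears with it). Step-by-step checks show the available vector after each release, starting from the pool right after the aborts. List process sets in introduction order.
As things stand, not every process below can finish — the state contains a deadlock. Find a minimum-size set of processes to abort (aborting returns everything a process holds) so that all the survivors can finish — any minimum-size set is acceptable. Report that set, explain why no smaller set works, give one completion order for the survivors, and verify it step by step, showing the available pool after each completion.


Minimum abort set: alpha.
Key observation: charlie was stuck for good until alpha gave back (3, 3); in the order shown it finishes at step 2.
Minimality: the empty abort set fails — the state is deadlocked as it stands.
The survivors complete as echo, charlie, bravo, foxtrot. Step-by-step check (starting from the post-abort pool):
  pool = (3, 6)
  echo: need (0, 2) fits (3, 6); releases (1, 0), pool now (4, 6)
  charlie: need (3, 4) fits (4, 6); releases (1, 2), pool now (5, 8)
  bravo: need (1, 8) fits (5, 8); releases (1, 0), pool now (6, 8)
  foxtrot: need (1, 2) fits (6, 8); releases (0, 1), pool now (6, 9)


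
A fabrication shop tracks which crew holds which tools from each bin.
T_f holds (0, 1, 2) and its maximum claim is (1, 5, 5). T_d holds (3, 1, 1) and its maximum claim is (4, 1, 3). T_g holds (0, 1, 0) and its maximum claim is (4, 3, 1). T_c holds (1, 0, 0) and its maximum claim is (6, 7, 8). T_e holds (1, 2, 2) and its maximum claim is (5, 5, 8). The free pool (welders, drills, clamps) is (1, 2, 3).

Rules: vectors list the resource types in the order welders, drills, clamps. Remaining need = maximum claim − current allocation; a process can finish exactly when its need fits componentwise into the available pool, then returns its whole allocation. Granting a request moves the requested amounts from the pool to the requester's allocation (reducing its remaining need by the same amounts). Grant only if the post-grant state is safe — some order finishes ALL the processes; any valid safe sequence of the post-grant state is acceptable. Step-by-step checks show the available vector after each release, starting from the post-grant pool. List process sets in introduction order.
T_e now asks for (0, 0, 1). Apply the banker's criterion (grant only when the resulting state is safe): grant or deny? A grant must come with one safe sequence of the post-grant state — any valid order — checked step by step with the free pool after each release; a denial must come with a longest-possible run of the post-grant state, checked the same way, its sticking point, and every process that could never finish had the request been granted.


GRANT: granting preserves safety; a valid post-grant sequence is T_d, T_g, T_f, T_e, T_c.
Key observation: (1, 2, 2) free after granting still covers T_d first, and each release covers the next.
Verifying the post-grant state step by step:
  pool = (1, 2, 2)
  T_d: need (1, 0, 2) fits (1, 2, 2); releases (3, 1, 1), pool now (4, 3, 3)
  T_g: need (4, 2, 1) fits (4, 3, 3); releases (0, 1, 0), pool now (4, 4, 3)
  T_f: need (1, 4, 3) fits (4, 4, 3); releases (0, 1, 2), pool now (4, 5, 5)
  T_e: need (4, 3, 5) fits (4, 5, 5); releases (1, 2, 3), pool now (5, 7, 8)
  T_c: need (5, 7, 8) fits (5, 7, 8); releases (1, 0, 0), pool now (6, 7, 8)


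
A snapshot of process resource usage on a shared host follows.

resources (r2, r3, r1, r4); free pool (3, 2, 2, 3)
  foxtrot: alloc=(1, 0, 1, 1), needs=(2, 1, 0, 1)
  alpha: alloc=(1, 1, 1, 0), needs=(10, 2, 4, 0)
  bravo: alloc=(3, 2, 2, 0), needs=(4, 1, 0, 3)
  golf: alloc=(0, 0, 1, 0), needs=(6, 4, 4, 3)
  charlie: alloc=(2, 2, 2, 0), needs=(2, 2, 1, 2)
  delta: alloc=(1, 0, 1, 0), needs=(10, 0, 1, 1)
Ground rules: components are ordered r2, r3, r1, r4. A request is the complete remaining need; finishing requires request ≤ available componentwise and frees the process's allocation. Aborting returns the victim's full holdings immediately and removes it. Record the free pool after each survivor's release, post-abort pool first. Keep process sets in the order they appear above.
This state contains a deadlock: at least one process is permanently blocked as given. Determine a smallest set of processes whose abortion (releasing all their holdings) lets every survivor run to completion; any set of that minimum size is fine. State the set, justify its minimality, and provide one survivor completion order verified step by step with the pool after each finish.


The answer: abort alpha.
Key observation: the returned (1, 1, 1, 0) from alpha is what brings delta — unrunnable before, under any order — into play at step 5.
No smaller set exists: with zero aborts the deadlock remains.
The survivors complete as bravo, golf, foxtrot, charlie, delta. Step-by-step check (starting from the post-abort pool):
  pool = (4, 3, 3, 3)
  run bravo (needs (4, 1, 0, 3), free (4, 3, 3, 3)); after release of (3, 2, 2, 0) the pool is (7, 5, 5, 3)
  run golf (needs (6, 4, 4, 3), free (7, 5, 5, 3)); after release of (0, 0, 1, 0) the pool is (7, 5, 6, 3)
  run foxtrot (needs (2, 1, 0, 1), free (7, 5, 6, 3)); after release of (1, 0, 1, 1) the pool is (8, 5, 7, 4)
  run charlie (needs (2, 2, 1, 2), free (8, 5, 7, 4)); after release of (2, 2, 2, 0) the pool is (10, 7, 9, 4)
  run delta (needs (10, 0, 1, 1), free (10, 7, 9, 4)); after release of (1, 0, 1, 0) the pool is (11, 7, 10, 4)


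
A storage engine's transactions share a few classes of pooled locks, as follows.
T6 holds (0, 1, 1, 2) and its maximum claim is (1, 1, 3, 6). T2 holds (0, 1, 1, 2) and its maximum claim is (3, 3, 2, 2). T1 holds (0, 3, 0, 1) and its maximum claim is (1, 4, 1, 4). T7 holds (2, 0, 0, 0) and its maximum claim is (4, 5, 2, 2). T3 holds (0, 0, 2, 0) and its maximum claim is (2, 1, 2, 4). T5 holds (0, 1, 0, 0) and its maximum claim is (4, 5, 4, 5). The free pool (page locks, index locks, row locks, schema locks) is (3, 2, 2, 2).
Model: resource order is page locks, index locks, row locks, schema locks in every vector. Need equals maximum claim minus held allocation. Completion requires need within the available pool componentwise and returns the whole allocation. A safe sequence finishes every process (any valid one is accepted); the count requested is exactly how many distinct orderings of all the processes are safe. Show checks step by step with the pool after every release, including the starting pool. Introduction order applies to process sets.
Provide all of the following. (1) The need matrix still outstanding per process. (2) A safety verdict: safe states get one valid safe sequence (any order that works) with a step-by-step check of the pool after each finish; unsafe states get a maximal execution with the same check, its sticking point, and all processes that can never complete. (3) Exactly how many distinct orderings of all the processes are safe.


(1) Outstanding need per process (order page locks, index locks, row locks, schema locks):
  T6: (1, 0, 2, 4)
  T2: (3, 2, 1, 0)
  T1: (1, 1, 1, 3)
  T7: (2, 5, 2, 2)
  T3: (2, 1, 0, 4)
  T5: (4, 4, 4, 5)
(2) SAFE, for example via the order T2, T1, T6, T7, T5, T3.
Key observation: T2 is the earliest step where a requested resource binds exactly: need (3, 2, 1, 0), pool (3, 2, 2, 2) at its turn.
Walking it through:
  pool = (3, 2, 2, 2)
  run T2 (needs (3, 2, 1, 0), free (3, 2, 2, 2)); after release of (0, 1, 1, 2) the pool is (3, 3, 3, 4)
  run T1 (needs (1, 1, 1, 3), free (3, 3, 3, 4)); after release of (0, 3, 0, 1) the pool is (3, 6, 3, 5)
  run T6 (needs (1, 0, 2, 4), free (3, 6, 3, 5)); after release of (0, 1, 1, 2) the pool is (3, 7, 4, 7)
  run T7 (needs (2, 5, 2, 2), free (3, 7, 4, 7)); after release of (2, 0, 0, 0) the pool is (5, 7, 4, 7)
  run T5 (needs (4, 4, 4, 5), free (5, 7, 4, 7)); after release of (0, 1, 0, 0) the pool is (5, 8, 4, 7)
  run T3 (needs (2, 1, 0, 4), free (5, 8, 4, 7)); after release of (0, 0, 2, 0) the pool is (5, 8, 6, 7)
(3) Precisely 18 of the possible complete orderings are safe sequences.


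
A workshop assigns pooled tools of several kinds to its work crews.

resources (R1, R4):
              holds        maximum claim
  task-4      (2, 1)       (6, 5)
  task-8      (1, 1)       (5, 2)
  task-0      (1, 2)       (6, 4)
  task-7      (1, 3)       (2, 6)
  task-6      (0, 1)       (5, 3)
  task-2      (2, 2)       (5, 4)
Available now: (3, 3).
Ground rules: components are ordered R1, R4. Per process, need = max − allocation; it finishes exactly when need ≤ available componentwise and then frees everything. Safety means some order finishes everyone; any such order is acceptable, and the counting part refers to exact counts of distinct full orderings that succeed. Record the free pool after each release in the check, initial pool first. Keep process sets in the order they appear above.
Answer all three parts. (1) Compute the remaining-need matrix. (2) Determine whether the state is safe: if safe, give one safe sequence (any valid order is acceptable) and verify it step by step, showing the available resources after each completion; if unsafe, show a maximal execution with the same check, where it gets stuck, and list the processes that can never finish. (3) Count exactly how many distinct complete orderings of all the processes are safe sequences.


(1) Outstanding need per process (order R1, R4):
  task-4: (4, 4)
  task-8: (4, 1)
  task-0: (5, 2)
  task-7: (1, 3)
  task-6: (5, 2)
  task-2: (3, 2)
(2) SAFE, for example via the order task-2, task-8, task-0, task-7, task-6, task-4.
Key observation: task-2 marks the first exact bind of the order: its need (3, 2) fits the free (3, 3) with zero slack on a requested resource.
Check, step by step:
  pool = (3, 3)
  task-2 needs (3, 2) <= (3, 3) -> finishes; pool += (2, 2) = (5, 5)
  task-8 needs (4, 1) <= (5, 5) -> finishes; pool += (1, 1) = (6, 6)
  task-0 needs (5, 2) <= (6, 6) -> finishes; pool += (1, 2) = (7, 8)
  task-7 needs (1, 3) <= (7, 8) -> finishes; pool += (1, 3) = (8, 11)
  task-6 needs (5, 2) <= (8, 11) -> finishes; pool += (0, 1) = (8, 12)
  task-4 needs (4, 4) <= (8, 12) -> finishes; pool += (2, 1) = (10, 13)
(3) The exact count: 192 of the possible complete orderings are safe sequences.


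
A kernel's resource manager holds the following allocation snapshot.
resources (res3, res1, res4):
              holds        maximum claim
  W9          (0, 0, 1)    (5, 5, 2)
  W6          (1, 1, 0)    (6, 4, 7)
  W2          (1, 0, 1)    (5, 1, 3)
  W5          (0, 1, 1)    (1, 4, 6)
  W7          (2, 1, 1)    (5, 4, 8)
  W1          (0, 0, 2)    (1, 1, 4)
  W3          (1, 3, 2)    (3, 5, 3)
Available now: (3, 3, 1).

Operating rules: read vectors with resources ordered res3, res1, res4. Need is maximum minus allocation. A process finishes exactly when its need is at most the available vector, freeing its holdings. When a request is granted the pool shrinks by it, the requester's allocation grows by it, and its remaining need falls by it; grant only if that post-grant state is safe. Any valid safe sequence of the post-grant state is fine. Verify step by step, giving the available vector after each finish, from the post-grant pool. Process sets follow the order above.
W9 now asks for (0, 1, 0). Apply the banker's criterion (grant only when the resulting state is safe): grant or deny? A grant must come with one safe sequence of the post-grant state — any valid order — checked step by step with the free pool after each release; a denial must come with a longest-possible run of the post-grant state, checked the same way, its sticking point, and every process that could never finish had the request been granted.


GRANT: granting preserves safety; a valid post-grant sequence is W3, W1, W5, W2, W6, W9, W7.
Key observation: (3, 2, 1) free after granting still covers W3 first, and each release covers the next.
Check on the post-grant state, step by step:
  pool = (3, 2, 1)
  W3: need (2, 2, 1) fits (3, 2, 1); releases (1, 3, 2), pool now (4, 5, 3)
  W1: need (1, 1, 2) fits (4, 5, 3); releases (0, 0, 2), pool now (4, 5, 5)
  W5: need (1, 3, 5) fits (4, 5, 5); releases (0, 1, 1), pool now (4, 6, 6)
  W2: need (4, 1, 2) fits (4, 6, 6); releases (1, 0, 1), pool now (5, 6, 7)
  W6: need (5, 3, 7) fits (5, 6, 7); releases (1, 1, 0), pool now (6, 7, 7)
  W9: need (5, 4, 1) fits (6, 7, 7); releases (0, 1, 1), pool now (6, 8, 8)
  W7: need (3, 3, 7) fits (6, 8, 8); releases (2, 1, 1), pool now (8, 9, 9)


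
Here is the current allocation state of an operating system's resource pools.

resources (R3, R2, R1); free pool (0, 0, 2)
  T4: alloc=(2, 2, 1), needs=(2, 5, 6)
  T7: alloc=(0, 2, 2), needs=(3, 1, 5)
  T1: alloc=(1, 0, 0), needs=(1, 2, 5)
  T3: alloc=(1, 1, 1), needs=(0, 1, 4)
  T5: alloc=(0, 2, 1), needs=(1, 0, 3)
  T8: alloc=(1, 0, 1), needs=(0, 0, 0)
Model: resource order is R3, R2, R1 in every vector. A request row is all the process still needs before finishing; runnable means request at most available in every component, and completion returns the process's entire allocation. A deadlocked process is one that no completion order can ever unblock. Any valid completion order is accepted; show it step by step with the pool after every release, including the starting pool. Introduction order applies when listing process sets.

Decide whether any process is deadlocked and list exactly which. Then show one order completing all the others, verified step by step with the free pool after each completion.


Nothing here is deadlocked.
Key observation: T8 fits the free pool immediately, and its release cascades until everyone finishes.
One completion order for the rest: T8, T5, T3, T1, T7, T4. Verifying each step:
  pool = (0, 0, 2)
  T8 needs (0, 0, 0) <= (0, 0, 2) -> finishes; pool += (1, 0, 1) = (1, 0, 3)
  T5 needs (1, 0, 3) <= (1, 0, 3) -> finishes; pool += (0, 2, 1) = (1, 2, 4)
  T3 needs (0, 1, 4) <= (1, 2, 4) -> finishes; pool += (1, 1, 1) = (2, 3, 5)
  T1 needs (1, 2, 5) <= (2, 3, 5) -> finishes; pool += (1, 0, 0) = (3, 3, 5)
  T7 needs (3, 1, 5) <= (3, 3, 5) -> finishes; pool += (0, 2, 2) = (3, 5, 7)
  T4 needs (2, 5, 6) <= (3, 5, 7) -> finishes; pool += (2, 2, 1) = (5, 7, 8)


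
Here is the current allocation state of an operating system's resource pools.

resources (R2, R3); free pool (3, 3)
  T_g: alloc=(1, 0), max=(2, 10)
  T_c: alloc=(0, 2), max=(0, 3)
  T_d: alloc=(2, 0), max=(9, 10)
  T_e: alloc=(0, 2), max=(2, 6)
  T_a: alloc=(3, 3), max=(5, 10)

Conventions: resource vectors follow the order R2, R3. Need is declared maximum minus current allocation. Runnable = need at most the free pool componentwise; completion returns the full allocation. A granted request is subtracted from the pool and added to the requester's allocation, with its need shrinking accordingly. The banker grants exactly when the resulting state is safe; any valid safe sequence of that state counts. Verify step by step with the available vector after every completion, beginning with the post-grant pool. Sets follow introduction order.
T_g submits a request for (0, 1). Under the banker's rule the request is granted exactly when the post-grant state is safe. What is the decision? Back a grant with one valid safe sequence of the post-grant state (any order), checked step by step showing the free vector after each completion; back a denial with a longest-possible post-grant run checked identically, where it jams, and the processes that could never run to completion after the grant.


DENY — the pretend-granted state is unsafe.
Key observation: no order helps: past T_c, T_e, the free pool tops out at (3, 6), below what each blocked process needs in R3.
After a pretend grant, a maximal execution: T_c, T_e — then nothing else fits. Step-by-step check:
  pool = (3, 2)
  run T_c (needs (0, 1), free (3, 2)); after release of (0, 2) the pool is (3, 4)
  run T_e (needs (2, 4), free (3, 4)); after release of (0, 2) the pool is (3, 6)
  blocked: T_g wants (1, 9), pool (3, 6) — not enough R3
  blocked: T_d wants (7, 10), pool (3, 6) — not enough R2 and R3
  blocked: T_a wants (2, 7), pool (3, 6) — not enough R3
Processes that could never finish after the grant: T_g, T_d and T_a.


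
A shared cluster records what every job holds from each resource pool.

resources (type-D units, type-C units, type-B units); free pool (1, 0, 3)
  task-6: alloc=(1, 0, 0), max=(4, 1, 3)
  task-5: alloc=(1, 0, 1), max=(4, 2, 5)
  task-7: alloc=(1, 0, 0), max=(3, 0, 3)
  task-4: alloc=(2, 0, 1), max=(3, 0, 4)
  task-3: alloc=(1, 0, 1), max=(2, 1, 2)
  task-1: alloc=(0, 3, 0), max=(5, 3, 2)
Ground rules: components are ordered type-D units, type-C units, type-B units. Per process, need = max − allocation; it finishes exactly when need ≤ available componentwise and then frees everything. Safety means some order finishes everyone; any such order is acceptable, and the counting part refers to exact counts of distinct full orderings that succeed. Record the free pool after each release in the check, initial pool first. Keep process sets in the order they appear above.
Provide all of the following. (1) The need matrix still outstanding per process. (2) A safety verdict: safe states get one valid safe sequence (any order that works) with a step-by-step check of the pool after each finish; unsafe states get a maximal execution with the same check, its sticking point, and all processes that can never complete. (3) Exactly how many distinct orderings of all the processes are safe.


(1) Need matrix, components ordered type-D units, type-C units, type-B units:
  task-6: (3, 1, 3)
  task-5: (3, 2, 4)
  task-7: (2, 0, 3)
  task-4: (1, 0, 3)
  task-3: (1, 1, 1)
  task-1: (5, 0, 2)
(2) The state is UNSAFE.
Key observation: after task-4, task-7 the pool peaks at (4, 0, 4), and each blocked process is short somewhere: task-6 on type-C units; task-5 on type-C units; task-3 on type-C units; task-1 on type-D units.
Going as far as possible: task-4, task-7; after that, nothing fits. Verifying each step:
  pool = (1, 0, 3)
  task-4: need (1, 0, 3) fits (1, 0, 3); releases (2, 0, 1), pool now (3, 0, 4)
  task-7: need (2, 0, 3) fits (3, 0, 4); releases (1, 0, 0), pool now (4, 0, 4)
  task-6 cannot run: need (3, 1, 3) vs free (4, 0, 4) (insufficient type-C units)
  task-5 cannot run: need (3, 2, 4) vs free (4, 0, 4) (insufficient type-C units)
  task-3 cannot run: need (1, 1, 1) vs free (4, 0, 4) (insufficient type-C units)
  task-1 cannot run: need (5, 0, 2) vs free (4, 0, 4) (insufficient type-D units)
Permanently blocked: task-6, task-5, task-3 and task-1.
(3) The exact count: 0 of the possible complete orderings are safe sequences.


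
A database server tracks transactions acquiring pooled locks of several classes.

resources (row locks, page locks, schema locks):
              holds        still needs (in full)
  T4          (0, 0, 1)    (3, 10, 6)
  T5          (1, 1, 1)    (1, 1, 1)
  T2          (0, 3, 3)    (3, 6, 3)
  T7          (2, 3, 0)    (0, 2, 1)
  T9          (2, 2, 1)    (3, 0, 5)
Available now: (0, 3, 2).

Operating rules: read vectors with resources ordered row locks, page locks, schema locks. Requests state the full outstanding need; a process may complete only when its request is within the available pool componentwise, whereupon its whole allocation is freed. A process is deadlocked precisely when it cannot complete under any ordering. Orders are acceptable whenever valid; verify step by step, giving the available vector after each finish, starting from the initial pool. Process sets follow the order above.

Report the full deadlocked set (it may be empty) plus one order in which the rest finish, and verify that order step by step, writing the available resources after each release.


No process is deadlocked.
Key observation: T7 leads a chain of completions in which each release enables another process.
A valid finishing order for the others: T7, T5, T2, T4, T9. Step-by-step check:
  pool = (0, 3, 2)
  T7 needs (0, 2, 1) <= (0, 3, 2) -> finishes; pool += (2, 3, 0) = (2, 6, 2)
  T5 needs (1, 1, 1) <= (2, 6, 2) -> finishes; pool += (1, 1, 1) = (3, 7, 3)
  T2 needs (3, 6, 3) <= (3, 7, 3) -> finishes; pool += (0, 3, 3) = (3, 10, 6)
  T4 needs (3, 10, 6) <= (3, 10, 6) -> finishes; pool += (0, 0, 1) = (3, 10, 7)
  T9 needs (3, 0, 5) <= (3, 10, 7) -> finishes; pool += (2, 2, 1) = (5, 12, 8)


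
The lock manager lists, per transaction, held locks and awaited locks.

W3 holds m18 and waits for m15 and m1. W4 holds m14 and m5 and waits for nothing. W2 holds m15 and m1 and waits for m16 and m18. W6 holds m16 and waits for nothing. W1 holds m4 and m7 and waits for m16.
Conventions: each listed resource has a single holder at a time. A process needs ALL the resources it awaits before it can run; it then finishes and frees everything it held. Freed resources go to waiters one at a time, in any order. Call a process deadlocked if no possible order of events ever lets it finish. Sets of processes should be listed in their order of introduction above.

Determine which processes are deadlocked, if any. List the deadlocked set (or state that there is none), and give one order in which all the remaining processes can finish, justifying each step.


The deadlocked set is W3 and W2.
Key observation: the cycle W3 -> W2 -> W3 can never break — each member waits on the next; no other process is dragged down with it.
One completion order for the rest: W4, W6, W1.
Verifying each step:
  W4 waits on nothing -> runs at once and releases m14 and m5
  W6 waits on nothing -> runs at once and releases m16
  run W1 (all its waits — m16 — are resolved); releases m4 and m7


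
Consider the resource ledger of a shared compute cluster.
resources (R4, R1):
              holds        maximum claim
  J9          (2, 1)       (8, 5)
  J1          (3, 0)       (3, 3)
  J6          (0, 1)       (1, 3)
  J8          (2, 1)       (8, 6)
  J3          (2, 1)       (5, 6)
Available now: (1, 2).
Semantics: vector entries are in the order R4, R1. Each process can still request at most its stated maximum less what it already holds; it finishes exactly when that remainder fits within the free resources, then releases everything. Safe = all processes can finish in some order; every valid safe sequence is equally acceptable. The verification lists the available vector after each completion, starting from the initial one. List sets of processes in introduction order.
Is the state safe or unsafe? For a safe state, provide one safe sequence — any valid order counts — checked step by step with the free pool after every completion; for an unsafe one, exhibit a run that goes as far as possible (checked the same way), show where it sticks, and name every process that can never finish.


The state is UNSAFE.
Key observation: J6, J1 can finish, but then (4, 3) is all there is, and the blocked group's R1 demands exceed it.
A maximal execution: J6, J1 — then nothing else fits. Check, step by step:
  pool = (1, 2)
  run J6 (needs (1, 2), free (1, 2)); after release of (0, 1) the pool is (1, 3)
  run J1 (needs (0, 3), free (1, 3)); after release of (3, 0) the pool is (4, 3)
  J9 still needs (6, 4) but only (4, 3) is free — short on R4 and R1
  J8 still needs (6, 5) but only (4, 3) is free — short on R4 and R1
  J3 still needs (3, 5) but only (4, 3) is free — short on R1
Never able to finish: J9, J8 and J3.


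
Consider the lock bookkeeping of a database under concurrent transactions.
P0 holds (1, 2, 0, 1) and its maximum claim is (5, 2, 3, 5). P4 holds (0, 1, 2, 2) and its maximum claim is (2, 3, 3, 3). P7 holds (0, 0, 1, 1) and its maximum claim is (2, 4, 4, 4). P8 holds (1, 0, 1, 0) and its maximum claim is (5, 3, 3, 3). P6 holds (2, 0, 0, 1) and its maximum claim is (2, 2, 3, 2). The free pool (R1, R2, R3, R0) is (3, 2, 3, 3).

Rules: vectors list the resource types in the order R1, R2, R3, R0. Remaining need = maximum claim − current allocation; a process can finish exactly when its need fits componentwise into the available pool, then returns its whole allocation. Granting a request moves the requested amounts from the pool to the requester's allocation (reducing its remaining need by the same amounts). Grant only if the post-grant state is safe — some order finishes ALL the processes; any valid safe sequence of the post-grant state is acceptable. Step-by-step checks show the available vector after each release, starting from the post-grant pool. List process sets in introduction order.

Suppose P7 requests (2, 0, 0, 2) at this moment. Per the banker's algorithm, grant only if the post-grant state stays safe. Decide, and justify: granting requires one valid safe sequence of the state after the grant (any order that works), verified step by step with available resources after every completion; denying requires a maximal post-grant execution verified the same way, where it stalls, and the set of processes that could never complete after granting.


DENY. Granting would leave the state unsafe.
Key observation: after P6, P4 the pool peaks at (3, 3, 5, 4), and each blocked process is short somewhere: P0 on R1; P7 on R2; P8 on R1.
Pretend the grant happened; the run P6, P4 goes as far as possible. Step-by-step check:
  pool = (1, 2, 3, 1)
  P6: need (0, 2, 3, 1) fits (1, 2, 3, 1); releases (2, 0, 0, 1), pool now (3, 2, 3, 2)
  P4: need (2, 2, 1, 1) fits (3, 2, 3, 2); releases (0, 1, 2, 2), pool now (3, 3, 5, 4)
  P0 cannot run: need (4, 0, 3, 4) vs free (3, 3, 5, 4) (insufficient R1)
  P7 cannot run: need (0, 4, 3, 1) vs free (3, 3, 5, 4) (insufficient R2)
  P8 cannot run: need (4, 3, 2, 3) vs free (3, 3, 5, 4) (insufficient R1)
Had the request been granted, P0, P7 and P8 could never finish.
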